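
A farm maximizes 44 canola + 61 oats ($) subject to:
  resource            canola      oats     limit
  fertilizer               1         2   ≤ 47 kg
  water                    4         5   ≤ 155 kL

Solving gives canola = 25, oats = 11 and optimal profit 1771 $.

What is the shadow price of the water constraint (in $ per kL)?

At the optimum: fertilizer uses 47 of 47 (binding); water uses 155 of 155 (binding).
From A_Bᵀ y = c: 1·y_fertilizer + 4·y_water = 44; 2·y_fertilizer + 5·y_water = 61.
Solving: y_fertilizer = 8, y_water = 9.
Shadow price of water = 9.

9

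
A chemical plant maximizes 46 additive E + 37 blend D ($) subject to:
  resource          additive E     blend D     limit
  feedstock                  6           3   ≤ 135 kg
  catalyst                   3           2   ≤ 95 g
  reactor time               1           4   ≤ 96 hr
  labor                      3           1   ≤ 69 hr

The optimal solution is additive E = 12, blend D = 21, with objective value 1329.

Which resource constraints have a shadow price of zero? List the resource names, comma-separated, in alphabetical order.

feedstock: 135/135 (binding)
catalyst: 78/95 (slack 17)
reactor time: 96/96 (binding)
labor: 57/69 (slack 12)
By complementary slackness, a constraint with positive slack has shadow price 0 → catalyst, labor.

catalyst, labor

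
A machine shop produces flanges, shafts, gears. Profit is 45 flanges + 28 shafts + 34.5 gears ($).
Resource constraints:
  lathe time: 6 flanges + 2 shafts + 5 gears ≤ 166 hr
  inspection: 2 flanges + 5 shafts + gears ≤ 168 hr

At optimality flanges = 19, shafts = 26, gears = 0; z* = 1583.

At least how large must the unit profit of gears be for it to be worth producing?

35.5

Check each constraint at x*: lathe time 166/166 (tight); inspection 168/168 (tight).
The binding rows give the dual system: 6·y_lathe time + 2·y_inspection = 45 and 2·y_lathe time + 5·y_inspection = 28.
This yields shadow prices y_lathe time = 6.5, y_inspection = 3.
gears enters the basis when its profit ≥ yᵀa₃ = 6.5·5 + 3·1 = 35.5.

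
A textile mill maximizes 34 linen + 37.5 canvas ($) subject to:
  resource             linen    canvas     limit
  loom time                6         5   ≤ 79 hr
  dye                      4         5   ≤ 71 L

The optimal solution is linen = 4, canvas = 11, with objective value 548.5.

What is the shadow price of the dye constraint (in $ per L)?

Check each constraint at x*: loom time 79/79 (tight); dye 71/71 (tight).
From A_Bᵀ y = c: 6·y_loom time + 4·y_dye = 34; 5·y_loom time + 5·y_dye = 37.5.
Solving: y_loom time = 2, y_dye = 5.5.
Shadow price of dye = 5.5.

5.5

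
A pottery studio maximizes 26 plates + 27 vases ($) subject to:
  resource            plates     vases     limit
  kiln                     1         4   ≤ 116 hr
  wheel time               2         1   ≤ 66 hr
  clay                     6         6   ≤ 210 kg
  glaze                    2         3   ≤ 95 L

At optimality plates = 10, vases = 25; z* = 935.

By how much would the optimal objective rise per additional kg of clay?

4

At the optimum: kiln uses 110 of 116 (slack = 6); wheel time uses 45 of 66 (slack = 21); clay uses 210 of 210 (binding); glaze uses 95 of 95 (binding).
Slack constraints have shadow price 0 (complementary slackness).
From A_Bᵀ y = c: 6·y_clay + 2·y_glaze = 26; 6·y_clay + 3·y_glaze = 27.
Solving: y_clay = 4, y_glaze = 1.
Shadow price of clay = 4.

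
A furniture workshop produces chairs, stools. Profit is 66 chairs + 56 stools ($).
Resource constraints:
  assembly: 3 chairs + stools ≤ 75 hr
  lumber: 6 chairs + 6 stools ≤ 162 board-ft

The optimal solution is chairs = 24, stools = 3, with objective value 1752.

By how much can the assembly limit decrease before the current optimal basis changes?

Binding constraints: assembly, lumber. The basis is B = [[3,1],[6,6]] with det 12.
Per unit decrease in assembly, x* moves by d = (-0.5, 0.5).
The basis stays optimal until chairs reaches 0; allowable decrease = 48 hr.

48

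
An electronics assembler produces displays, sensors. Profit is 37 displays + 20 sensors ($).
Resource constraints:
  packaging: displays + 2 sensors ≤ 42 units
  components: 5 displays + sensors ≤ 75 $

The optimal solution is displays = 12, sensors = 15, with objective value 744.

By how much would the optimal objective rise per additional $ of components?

6

Check each constraint at x*: packaging 42/42 (tight); components 75/75 (tight).
From A_Bᵀ y = c: 1·y_packaging + 5·y_components = 37; 2·y_packaging + 1·y_components = 20.
→ y_packaging = 7 and y_components = 6.
Shadow price of components = 6.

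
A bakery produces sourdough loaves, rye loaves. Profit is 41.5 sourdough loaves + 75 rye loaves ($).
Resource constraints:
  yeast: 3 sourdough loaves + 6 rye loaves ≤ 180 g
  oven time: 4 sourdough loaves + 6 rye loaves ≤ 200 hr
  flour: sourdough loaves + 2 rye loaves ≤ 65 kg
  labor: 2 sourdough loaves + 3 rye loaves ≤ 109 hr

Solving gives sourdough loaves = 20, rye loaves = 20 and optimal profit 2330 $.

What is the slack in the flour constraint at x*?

5

flour used = 1·20 + 2·20 = 60; slack = 65 − 60 = 5.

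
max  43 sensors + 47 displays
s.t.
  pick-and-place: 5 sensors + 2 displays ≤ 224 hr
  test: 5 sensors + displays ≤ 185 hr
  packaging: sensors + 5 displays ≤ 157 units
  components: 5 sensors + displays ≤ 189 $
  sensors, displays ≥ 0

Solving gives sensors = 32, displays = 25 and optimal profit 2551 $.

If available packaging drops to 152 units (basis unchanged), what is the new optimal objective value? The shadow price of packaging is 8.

2511

Δb = -5, so new z* = 2551 + (8)·(-5) = 2551 − 40 = 2511.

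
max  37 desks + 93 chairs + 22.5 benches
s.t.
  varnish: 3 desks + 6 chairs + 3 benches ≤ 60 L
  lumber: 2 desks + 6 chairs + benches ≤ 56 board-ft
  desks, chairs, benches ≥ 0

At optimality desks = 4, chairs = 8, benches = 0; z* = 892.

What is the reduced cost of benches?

Check each constraint at x*: varnish 60/60 (tight); lumber 56/56 (tight).
The binding rows give the dual system: 3·y_varnish + 2·y_lumber = 37 and 6·y_varnish + 6·y_lumber = 93.
This yields shadow prices y_varnish = 6, y_lumber = 9.5.
Reduced cost of benches: c₃ − yᵀa₃ = 22.5 − (6·3 + 9.5·1) = 22.5 − 27.5 = -5.

-5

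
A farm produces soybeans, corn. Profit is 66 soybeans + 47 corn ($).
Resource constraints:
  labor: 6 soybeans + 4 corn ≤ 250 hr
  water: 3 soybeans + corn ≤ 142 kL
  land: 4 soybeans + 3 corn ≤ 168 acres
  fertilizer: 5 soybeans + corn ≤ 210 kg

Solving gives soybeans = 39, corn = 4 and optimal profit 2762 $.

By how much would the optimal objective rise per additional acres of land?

9

Check each constraint at x*: labor 250/250 (tight); water 121/142 (slack 21); land 168/168 (tight); fertilizer 199/210 (slack 11).
By complementary slackness, y = 0 for the non-binding constraints.
Dual feasibility on the basic columns requires 6·y_labor + 4·y_land = 66, 4·y_labor + 3·y_land = 47.
Solving: y_labor = 5, y_land = 9.
Shadow price of land = 9.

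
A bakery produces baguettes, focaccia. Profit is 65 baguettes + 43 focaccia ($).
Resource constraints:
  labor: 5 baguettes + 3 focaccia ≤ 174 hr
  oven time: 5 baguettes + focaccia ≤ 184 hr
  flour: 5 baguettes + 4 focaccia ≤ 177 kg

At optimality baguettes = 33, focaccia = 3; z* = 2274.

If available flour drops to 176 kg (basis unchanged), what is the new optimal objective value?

2270

Check each constraint at x*: labor 174/174 (tight); oven time 168/184 (slack 16); flour 177/177 (tight).
Since oven time is not tight, its dual is 0.
Dual feasibility on the basic columns requires 5·y_labor + 5·y_flour = 65, 3·y_labor + 4·y_flour = 43.
Solving: y_labor = 9, y_flour = 4.
Δz = y_flour·Δb = 4 × (-1) = -4, so new z* = 2274 − 4 = 2270.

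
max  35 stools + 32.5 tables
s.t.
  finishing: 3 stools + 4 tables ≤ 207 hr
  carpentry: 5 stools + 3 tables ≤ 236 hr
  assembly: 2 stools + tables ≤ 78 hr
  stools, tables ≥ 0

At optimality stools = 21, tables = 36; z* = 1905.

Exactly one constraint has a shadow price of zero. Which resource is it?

finishing: 207/207 (binding)
carpentry: 213/236 (slack 23)
assembly: 78/78 (binding)
By complementary slackness, a constraint with positive slack has shadow price 0 → carpentry.

carpentry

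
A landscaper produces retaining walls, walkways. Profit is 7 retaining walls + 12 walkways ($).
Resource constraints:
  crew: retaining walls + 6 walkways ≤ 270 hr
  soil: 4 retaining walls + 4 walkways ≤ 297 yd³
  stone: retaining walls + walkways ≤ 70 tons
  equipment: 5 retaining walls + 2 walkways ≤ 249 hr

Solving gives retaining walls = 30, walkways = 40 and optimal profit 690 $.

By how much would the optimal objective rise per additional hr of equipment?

0

At the optimum: crew uses 270 of 270 (binding); soil uses 280 of 297 (slack = 17); stone uses 70 of 70 (binding); equipment uses 230 of 249 (slack = 19).
Slack constraints have shadow price 0 (complementary slackness).
The binding rows give the dual system: 1·y_crew + 1·y_stone = 7 and 6·y_crew + 1·y_stone = 12.
This yields shadow prices y_crew = 1, y_stone = 6.
Shadow price of equipment = 0.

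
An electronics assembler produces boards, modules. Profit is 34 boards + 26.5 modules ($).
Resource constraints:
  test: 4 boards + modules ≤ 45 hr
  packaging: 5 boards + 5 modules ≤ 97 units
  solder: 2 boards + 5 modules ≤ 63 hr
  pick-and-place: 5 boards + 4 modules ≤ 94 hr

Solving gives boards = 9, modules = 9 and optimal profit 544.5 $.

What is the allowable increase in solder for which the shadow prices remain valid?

Binding constraints: test, solder. The basis is B = [[4,1],[2,5]] with det 18.
Per unit increase in solder, x* moves by d = (-0.0556, 0.2222).
The basis stays optimal until packaging becomes binding; allowable increase = 8.4 hr.

8.4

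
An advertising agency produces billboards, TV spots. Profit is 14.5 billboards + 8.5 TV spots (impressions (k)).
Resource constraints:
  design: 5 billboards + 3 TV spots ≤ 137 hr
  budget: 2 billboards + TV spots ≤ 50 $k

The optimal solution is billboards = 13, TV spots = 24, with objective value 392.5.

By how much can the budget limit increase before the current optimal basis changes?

Binding constraints: design, budget. The basis is B = [[5,3],[2,1]] with det -1.
Per unit increase in budget, x* moves by d = (3, -5).
The basis stays optimal until TV spots reaches 0; allowable increase = 4.8 $k.

4.8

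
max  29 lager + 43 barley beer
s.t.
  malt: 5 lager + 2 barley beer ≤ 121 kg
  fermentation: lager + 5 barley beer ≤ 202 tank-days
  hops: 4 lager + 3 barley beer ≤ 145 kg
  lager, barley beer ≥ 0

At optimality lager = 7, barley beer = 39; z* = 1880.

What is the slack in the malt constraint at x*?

malt used = 5·7 + 2·39 = 113; slack = 121 − 113 = 8.

8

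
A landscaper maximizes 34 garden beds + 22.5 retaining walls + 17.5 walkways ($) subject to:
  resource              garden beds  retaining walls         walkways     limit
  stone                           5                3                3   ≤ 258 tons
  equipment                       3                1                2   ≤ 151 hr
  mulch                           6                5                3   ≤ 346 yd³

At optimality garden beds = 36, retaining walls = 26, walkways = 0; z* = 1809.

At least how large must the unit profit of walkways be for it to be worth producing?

19.5

At the optimum: stone uses 258 of 258 (binding); equipment uses 134 of 151 (slack = 17); mulch uses 346 of 346 (binding).
Slack constraints have shadow price 0 (complementary slackness).
The binding rows give the dual system: 5·y_stone + 6·y_mulch = 34 and 3·y_stone + 5·y_mulch = 22.5.
→ y_stone = 5 and y_mulch = 1.5.
walkways enters the basis when its profit ≥ yᵀa₃ = 5·3 + 1.5·3 = 19.5.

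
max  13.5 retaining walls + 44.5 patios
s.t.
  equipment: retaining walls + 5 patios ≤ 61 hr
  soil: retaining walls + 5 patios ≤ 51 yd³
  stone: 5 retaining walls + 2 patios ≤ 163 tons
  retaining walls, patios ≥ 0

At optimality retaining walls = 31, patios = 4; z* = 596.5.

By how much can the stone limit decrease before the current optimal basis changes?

Binding constraints: soil, stone. The basis is B = [[1,5],[5,2]] with det -23.
Per unit decrease in stone, x* moves by d = (-0.2174, 0.0435).
The basis stays optimal until retaining walls reaches 0; allowable decrease = 142.6 tons.

142.6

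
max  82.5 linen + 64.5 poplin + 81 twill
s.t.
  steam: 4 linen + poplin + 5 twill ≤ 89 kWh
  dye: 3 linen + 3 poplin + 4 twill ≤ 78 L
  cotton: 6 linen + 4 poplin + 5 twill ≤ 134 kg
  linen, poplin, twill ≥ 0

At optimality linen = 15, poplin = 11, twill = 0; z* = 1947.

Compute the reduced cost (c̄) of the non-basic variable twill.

-2

Check each constraint at x*: steam 71/89 (slack 18); dye 78/78 (tight); cotton 134/134 (tight).
Slack constraints have shadow price 0 (complementary slackness).
Dual feasibility on the basic columns requires 3·y_dye + 6·y_cotton = 82.5, 3·y_dye + 4·y_cotton = 64.5.
Solving: y_dye = 9.5, y_cotton = 9.
Reduced cost of twill: c₃ − yᵀa₃ = 81 − (9.5·4 + 9·5) = 81 − 83 = -2.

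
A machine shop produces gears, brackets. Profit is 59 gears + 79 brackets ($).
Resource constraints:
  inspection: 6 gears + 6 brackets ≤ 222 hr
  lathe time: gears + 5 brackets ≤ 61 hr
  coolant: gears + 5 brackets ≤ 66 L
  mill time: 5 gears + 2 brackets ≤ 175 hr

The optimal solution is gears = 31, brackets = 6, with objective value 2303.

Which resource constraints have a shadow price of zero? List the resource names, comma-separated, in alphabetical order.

inspection: 222/222 (binding)
lathe time: 61/61 (binding)
coolant: 61/66 (slack 5)
mill time: 167/175 (slack 8)
By complementary slackness, a constraint with positive slack has shadow price 0 → coolant, mill time.

coolant, mill time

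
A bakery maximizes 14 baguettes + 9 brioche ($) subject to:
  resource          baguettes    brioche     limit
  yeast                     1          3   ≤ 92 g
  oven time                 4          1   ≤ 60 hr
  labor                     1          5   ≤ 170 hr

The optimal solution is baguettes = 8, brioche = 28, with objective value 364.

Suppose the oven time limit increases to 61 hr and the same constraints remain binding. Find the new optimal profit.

367

Check each constraint at x*: yeast 92/92 (tight); oven time 60/60 (tight); labor 148/170 (slack 22).
Since labor is not tight, its dual is 0.
The binding rows give the dual system: 1·y_yeast + 4·y_oven time = 14 and 3·y_yeast + 1·y_oven time = 9.
Solving: y_yeast = 2, y_oven time = 3.
Δz = y_oven time·Δb = 3 × (1) = 3, so new z* = 364 + 3 = 367.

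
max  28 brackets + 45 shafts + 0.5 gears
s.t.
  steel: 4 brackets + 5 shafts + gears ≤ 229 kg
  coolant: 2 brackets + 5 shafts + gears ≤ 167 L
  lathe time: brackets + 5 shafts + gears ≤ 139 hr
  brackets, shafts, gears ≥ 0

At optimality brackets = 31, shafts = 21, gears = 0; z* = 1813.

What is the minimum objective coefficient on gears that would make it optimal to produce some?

At the optimum: steel uses 229 of 229 (binding); coolant uses 167 of 167 (binding); lathe time uses 136 of 139 (slack = 3).
Since lathe time is not tight, its dual is 0.
Dual feasibility on the basic columns requires 4·y_steel + 2·y_coolant = 28, 5·y_steel + 5·y_coolant = 45.
→ y_steel = 5 and y_coolant = 4.
gears enters the basis when its profit ≥ yᵀa₃ = 5·1 + 4·1 = 9.

9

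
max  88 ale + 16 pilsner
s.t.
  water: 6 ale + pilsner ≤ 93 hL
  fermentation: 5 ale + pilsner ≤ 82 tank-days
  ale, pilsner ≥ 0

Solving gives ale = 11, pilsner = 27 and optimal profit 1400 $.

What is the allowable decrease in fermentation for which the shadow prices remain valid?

4.5

Binding constraints: water, fermentation. The basis is B = [[6,1],[5,1]] with det 1.
Per unit decrease in fermentation, x* moves by d = (1, -6).
The basis stays optimal until pilsner reaches 0; allowable decrease = 4.5 tank-days.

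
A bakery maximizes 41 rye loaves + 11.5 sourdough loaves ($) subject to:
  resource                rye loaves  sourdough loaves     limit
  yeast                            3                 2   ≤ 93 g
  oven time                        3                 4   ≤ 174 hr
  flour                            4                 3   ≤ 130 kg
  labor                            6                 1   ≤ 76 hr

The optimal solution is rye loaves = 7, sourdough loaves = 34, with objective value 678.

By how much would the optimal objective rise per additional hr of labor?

Binding: flour and labor. Non-binding: yeast (4 unused), oven time (17 unused).
Slack constraints have shadow price 0 (complementary slackness).
Dual feasibility on the basic columns requires 4·y_flour + 6·y_labor = 41, 3·y_flour + 1·y_labor = 11.5.
→ y_flour = 2 and y_labor = 5.5.
Shadow price of labor = 5.5.

5.5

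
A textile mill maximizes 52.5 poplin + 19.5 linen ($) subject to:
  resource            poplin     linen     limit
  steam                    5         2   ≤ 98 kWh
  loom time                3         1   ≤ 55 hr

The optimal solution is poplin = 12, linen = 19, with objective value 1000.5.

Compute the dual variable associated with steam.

At the optimum: steam uses 98 of 98 (binding); loom time uses 55 of 55 (binding).
From A_Bᵀ y = c: 5·y_steam + 3·y_loom time = 52.5; 2·y_steam + 1·y_loom time = 19.5.
This yields shadow prices y_steam = 6, y_loom time = 7.5.
Shadow price of steam = 6.

6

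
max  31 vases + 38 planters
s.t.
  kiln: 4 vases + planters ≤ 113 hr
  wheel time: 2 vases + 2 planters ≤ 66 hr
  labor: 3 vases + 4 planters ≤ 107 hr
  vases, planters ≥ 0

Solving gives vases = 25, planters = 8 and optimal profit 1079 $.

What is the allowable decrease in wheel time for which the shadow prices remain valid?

Binding constraints: wheel time, labor. The basis is B = [[2,2],[3,4]] with det 2.
Per unit decrease in wheel time, x* moves by d = (-2, 1.5).
The basis stays optimal until vases reaches 0; allowable decrease = 12.5 hr.

12.5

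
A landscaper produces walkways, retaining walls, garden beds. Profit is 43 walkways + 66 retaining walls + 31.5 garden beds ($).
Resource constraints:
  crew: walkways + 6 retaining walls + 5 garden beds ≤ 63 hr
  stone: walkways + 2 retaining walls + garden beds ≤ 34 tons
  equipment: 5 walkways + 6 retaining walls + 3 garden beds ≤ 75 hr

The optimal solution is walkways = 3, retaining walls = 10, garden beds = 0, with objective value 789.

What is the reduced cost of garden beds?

-7.5

At the optimum: crew uses 63 of 63 (binding); stone uses 23 of 34 (slack = 11); equipment uses 75 of 75 (binding).
Since stone is not tight, its dual is 0.
Dual feasibility on the basic columns requires 1·y_crew + 5·y_equipment = 43, 6·y_crew + 6·y_equipment = 66.
Solving: y_crew = 3, y_equipment = 8.
Reduced cost of garden beds: c₃ − yᵀa₃ = 31.5 − (3·5 + 8·3) = 31.5 − 39 = -7.5.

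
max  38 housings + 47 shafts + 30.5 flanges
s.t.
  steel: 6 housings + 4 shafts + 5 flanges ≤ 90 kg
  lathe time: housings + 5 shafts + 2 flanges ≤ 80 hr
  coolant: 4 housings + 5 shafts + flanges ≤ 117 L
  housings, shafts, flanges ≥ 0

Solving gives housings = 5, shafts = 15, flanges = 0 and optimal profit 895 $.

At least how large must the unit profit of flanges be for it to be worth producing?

37.5

At the optimum: steel uses 90 of 90 (binding); lathe time uses 80 of 80 (binding); coolant uses 95 of 117 (slack = 22).
Since coolant is not tight, its dual is 0.
The binding rows give the dual system: 6·y_steel + 1·y_lathe time = 38 and 4·y_steel + 5·y_lathe time = 47.
This yields shadow prices y_steel = 5.5, y_lathe time = 5.
flanges enters the basis when its profit ≥ yᵀa₃ = 5.5·5 + 5·2 = 37.5.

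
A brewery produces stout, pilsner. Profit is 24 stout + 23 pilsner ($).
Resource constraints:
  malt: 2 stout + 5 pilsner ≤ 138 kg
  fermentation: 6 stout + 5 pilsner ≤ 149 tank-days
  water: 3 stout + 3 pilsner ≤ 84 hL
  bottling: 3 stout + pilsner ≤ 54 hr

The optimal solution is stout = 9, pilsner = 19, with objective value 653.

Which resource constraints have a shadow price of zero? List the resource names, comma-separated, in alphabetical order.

malt: 113/138 (slack 25)
fermentation: 149/149 (binding)
water: 84/84 (binding)
bottling: 46/54 (slack 8)
By complementary slackness, a constraint with positive slack has shadow price 0 → bottling, malt.

bottling, malt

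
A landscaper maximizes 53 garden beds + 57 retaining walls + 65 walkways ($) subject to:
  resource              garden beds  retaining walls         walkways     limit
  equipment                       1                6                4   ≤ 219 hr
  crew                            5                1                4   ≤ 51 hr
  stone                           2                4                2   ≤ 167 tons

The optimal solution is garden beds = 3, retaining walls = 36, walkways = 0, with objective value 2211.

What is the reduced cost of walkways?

Check each constraint at x*: equipment 219/219 (tight); crew 51/51 (tight); stone 150/167 (slack 17).
By complementary slackness, y = 0 for the non-binding constraint.
The binding rows give the dual system: 1·y_equipment + 5·y_crew = 53 and 6·y_equipment + 1·y_crew = 57.
→ y_equipment = 8 and y_crew = 9.
Reduced cost of walkways: c₃ − yᵀa₃ = 65 − (8·4 + 9·4) = 65 − 68 = -3.

-3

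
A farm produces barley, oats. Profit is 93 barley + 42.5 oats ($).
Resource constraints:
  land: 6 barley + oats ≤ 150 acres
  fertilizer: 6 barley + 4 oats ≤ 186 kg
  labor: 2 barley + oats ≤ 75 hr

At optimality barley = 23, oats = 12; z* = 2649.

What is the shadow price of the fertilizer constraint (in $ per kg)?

Check each constraint at x*: land 150/150 (tight); fertilizer 186/186 (tight); labor 58/75 (slack 17).
Slack constraints have shadow price 0 (complementary slackness).
From A_Bᵀ y = c: 6·y_land + 6·y_fertilizer = 93; 1·y_land + 4·y_fertilizer = 42.5.
→ y_land = 6.5 and y_fertilizer = 9.
Shadow price of fertilizer = 9.

9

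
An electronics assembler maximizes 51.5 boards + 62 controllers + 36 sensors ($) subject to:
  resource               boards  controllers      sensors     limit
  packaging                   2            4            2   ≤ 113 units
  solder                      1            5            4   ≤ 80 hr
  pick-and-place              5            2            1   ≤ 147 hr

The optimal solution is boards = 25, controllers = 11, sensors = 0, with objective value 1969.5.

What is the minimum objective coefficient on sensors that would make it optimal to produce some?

At the optimum: packaging uses 94 of 113 (slack = 19); solder uses 80 of 80 (binding); pick-and-place uses 147 of 147 (binding).
By complementary slackness, y = 0 for the non-binding constraint.
Dual feasibility on the basic columns requires 1·y_solder + 5·y_pick-and-place = 51.5, 5·y_solder + 2·y_pick-and-place = 62.
→ y_solder = 9 and y_pick-and-place = 8.5.
sensors enters the basis when its profit ≥ yᵀa₃ = 9·4 + 8.5·1 = 44.5.

44.5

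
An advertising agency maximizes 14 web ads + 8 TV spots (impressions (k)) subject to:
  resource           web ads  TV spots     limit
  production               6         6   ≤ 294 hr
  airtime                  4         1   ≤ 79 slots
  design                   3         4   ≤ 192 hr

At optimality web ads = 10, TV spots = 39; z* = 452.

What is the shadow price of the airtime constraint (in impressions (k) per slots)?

Binding: production and airtime. Non-binding: design (6 unused).
By complementary slackness, y = 0 for the non-binding constraint.
Dual feasibility on the basic columns requires 6·y_production + 4·y_airtime = 14, 6·y_production + 1·y_airtime = 8.
Solving: y_production = 1, y_airtime = 2.
Shadow price of airtime = 2.

2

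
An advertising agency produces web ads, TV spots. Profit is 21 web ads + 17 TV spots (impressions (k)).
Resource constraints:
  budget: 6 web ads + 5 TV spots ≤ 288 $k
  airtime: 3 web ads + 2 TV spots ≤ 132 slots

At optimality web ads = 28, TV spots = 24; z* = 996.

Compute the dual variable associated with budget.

3

Check each constraint at x*: budget 288/288 (tight); airtime 132/132 (tight).
The binding rows give the dual system: 6·y_budget + 3·y_airtime = 21 and 5·y_budget + 2·y_airtime = 17.
→ y_budget = 3 and y_airtime = 1.
Shadow price of budget = 3.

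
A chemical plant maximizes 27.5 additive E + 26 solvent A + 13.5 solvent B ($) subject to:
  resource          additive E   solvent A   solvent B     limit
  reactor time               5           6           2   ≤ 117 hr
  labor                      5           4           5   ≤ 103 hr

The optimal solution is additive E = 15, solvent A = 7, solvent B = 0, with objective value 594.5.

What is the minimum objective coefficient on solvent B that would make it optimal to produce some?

21.5

At the optimum: reactor time uses 117 of 117 (binding); labor uses 103 of 103 (binding).
From A_Bᵀ y = c: 5·y_reactor time + 5·y_labor = 27.5; 6·y_reactor time + 4·y_labor = 26.
This yields shadow prices y_reactor time = 2, y_labor = 3.5.
solvent B enters the basis when its profit ≥ yᵀa₃ = 2·2 + 3.5·5 = 21.5.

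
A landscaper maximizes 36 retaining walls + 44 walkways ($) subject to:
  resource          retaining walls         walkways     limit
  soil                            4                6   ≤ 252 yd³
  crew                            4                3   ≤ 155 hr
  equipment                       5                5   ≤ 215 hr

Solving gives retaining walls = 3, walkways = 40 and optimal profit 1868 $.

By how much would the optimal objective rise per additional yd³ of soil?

At the optimum: soil uses 252 of 252 (binding); crew uses 132 of 155 (slack = 23); equipment uses 215 of 215 (binding).
By complementary slackness, y = 0 for the non-binding constraint.
From A_Bᵀ y = c: 4·y_soil + 5·y_equipment = 36; 6·y_soil + 5·y_equipment = 44.
→ y_soil = 4 and y_equipment = 4.
Shadow price of soil = 4.

4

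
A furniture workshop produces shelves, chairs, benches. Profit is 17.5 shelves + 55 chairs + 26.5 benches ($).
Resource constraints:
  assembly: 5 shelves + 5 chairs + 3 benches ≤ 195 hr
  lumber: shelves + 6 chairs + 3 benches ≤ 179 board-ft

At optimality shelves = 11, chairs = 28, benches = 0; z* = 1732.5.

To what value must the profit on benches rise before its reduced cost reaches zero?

28.5

Check each constraint at x*: assembly 195/195 (tight); lumber 179/179 (tight).
The binding rows give the dual system: 5·y_assembly + 1·y_lumber = 17.5 and 5·y_assembly + 6·y_lumber = 55.
→ y_assembly = 2 and y_lumber = 7.5.
benches enters the basis when its profit ≥ yᵀa₃ = 2·3 + 7.5·3 = 28.5.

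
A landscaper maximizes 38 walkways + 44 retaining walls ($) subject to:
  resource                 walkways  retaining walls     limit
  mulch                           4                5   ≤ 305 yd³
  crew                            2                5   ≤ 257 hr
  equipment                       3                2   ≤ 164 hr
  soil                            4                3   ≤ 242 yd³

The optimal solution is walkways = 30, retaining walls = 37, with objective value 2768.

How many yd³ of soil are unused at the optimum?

soil used = 4·30 + 3·37 = 231; slack = 242 − 231 = 11.

11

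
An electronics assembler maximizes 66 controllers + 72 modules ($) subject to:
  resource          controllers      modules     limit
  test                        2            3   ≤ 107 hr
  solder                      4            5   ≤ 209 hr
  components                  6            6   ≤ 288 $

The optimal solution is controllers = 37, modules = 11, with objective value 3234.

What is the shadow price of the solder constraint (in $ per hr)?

0

Binding: test and components. Non-binding: solder (6 unused).
Since solder is not tight, its dual is 0.
The binding rows give the dual system: 2·y_test + 6·y_components = 66 and 3·y_test + 6·y_components = 72.
Solving: y_test = 6, y_components = 9.
Shadow price of solder = 0.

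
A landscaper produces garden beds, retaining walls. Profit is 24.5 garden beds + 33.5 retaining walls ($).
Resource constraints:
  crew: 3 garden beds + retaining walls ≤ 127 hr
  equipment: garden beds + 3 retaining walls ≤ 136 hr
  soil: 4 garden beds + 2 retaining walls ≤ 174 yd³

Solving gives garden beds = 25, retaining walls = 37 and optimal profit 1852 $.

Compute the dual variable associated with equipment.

8.5

At the optimum: crew uses 112 of 127 (slack = 15); equipment uses 136 of 136 (binding); soil uses 174 of 174 (binding).
By complementary slackness, y = 0 for the non-binding constraint.
The binding rows give the dual system: 1·y_equipment + 4·y_soil = 24.5 and 3·y_equipment + 2·y_soil = 33.5.
Solving: y_equipment = 8.5, y_soil = 4.
Shadow price of equipment = 8.5.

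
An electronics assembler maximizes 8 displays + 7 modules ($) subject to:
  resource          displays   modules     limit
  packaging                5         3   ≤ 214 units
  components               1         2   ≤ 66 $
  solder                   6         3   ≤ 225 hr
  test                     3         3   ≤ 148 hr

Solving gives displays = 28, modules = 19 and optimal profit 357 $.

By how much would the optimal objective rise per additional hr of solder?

Check each constraint at x*: packaging 197/214 (slack 17); components 66/66 (tight); solder 225/225 (tight); test 141/148 (slack 7).
By complementary slackness, y = 0 for the non-binding constraints.
From A_Bᵀ y = c: 1·y_components + 6·y_solder = 8; 2·y_components + 3·y_solder = 7.
→ y_components = 2 and y_solder = 1.
Shadow price of solder = 1.

1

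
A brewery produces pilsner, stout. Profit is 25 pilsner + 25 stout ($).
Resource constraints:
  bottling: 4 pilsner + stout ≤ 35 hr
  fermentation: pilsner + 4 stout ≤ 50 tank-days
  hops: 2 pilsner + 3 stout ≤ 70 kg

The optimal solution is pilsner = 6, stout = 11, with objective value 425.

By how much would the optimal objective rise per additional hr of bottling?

5

At the optimum: bottling uses 35 of 35 (binding); fermentation uses 50 of 50 (binding); hops uses 45 of 70 (slack = 25).
Since hops is not tight, its dual is 0.
Dual feasibility on the basic columns requires 4·y_bottling + 1·y_fermentation = 25, 1·y_bottling + 4·y_fermentation = 25.
This yields shadow prices y_bottling = 5, y_fermentation = 5.
Shadow price of bottling = 5.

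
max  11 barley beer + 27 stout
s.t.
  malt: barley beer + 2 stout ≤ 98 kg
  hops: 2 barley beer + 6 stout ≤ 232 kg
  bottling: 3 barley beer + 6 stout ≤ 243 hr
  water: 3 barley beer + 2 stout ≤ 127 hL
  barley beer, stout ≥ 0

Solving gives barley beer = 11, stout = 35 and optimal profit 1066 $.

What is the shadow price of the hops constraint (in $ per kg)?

Check each constraint at x*: malt 81/98 (slack 17); hops 232/232 (tight); bottling 243/243 (tight); water 103/127 (slack 24).
Slack constraints have shadow price 0 (complementary slackness).
Dual feasibility on the basic columns requires 2·y_hops + 3·y_bottling = 11, 6·y_hops + 6·y_bottling = 27.
→ y_hops = 2.5 and y_bottling = 2.
Shadow price of hops = 2.5.

2.5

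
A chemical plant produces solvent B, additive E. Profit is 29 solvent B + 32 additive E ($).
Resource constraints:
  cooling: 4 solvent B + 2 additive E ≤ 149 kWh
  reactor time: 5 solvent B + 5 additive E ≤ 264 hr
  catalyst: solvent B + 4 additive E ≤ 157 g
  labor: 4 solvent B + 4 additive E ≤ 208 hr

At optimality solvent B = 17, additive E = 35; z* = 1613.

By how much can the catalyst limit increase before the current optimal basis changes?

Binding constraints: catalyst, labor. The basis is B = [[1,4],[4,4]] with det -12.
Per unit increase in catalyst, x* moves by d = (-0.3333, 0.3333).
The basis stays optimal until solvent B reaches 0; allowable increase = 51 g.

51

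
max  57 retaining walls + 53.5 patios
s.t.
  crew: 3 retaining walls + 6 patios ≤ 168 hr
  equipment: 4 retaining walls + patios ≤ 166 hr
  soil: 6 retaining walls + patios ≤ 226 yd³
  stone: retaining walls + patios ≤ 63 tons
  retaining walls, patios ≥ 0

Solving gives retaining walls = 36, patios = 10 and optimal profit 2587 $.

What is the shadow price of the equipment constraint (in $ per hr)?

Binding: crew and soil. Non-binding: equipment (12 unused), stone (17 unused).
Since equipment, stone are not tight, their duals are 0.
The binding rows give the dual system: 3·y_crew + 6·y_soil = 57 and 6·y_crew + 1·y_soil = 53.5.
→ y_crew = 8 and y_soil = 5.5.
Shadow price of equipment = 0.

0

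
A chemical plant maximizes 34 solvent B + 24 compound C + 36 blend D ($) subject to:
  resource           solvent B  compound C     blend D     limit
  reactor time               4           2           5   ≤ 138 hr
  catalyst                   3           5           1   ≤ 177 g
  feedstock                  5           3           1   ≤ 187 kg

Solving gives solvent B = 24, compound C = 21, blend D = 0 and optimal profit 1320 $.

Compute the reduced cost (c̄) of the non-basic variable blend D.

-1

Check each constraint at x*: reactor time 138/138 (tight); catalyst 177/177 (tight); feedstock 183/187 (slack 4).
Since feedstock is not tight, its dual is 0.
The binding rows give the dual system: 4·y_reactor time + 3·y_catalyst = 34 and 2·y_reactor time + 5·y_catalyst = 24.
→ y_reactor time = 7 and y_catalyst = 2.
Reduced cost of blend D: c₃ − yᵀa₃ = 36 − (7·5 + 2·1) = 36 − 37 = -1.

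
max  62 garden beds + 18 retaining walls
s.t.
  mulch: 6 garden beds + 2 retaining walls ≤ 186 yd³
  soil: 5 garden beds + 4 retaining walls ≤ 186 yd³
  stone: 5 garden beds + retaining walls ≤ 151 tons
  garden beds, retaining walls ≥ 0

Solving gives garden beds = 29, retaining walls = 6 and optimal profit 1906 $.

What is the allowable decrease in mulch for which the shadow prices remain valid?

Binding constraints: mulch, stone. The basis is B = [[6,2],[5,1]] with det -4.
Per unit decrease in mulch, x* moves by d = (0.25, -1.25).
The basis stays optimal until retaining walls reaches 0; allowable decrease = 4.8 yd³.

4.8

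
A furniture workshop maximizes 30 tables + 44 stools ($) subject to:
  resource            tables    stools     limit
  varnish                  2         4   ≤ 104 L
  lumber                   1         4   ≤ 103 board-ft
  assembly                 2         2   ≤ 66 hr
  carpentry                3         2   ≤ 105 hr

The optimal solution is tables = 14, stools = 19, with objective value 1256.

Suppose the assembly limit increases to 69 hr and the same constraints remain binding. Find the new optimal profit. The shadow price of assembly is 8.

1280

Δb = 3, so new z* = 1256 + (8)·(3) = 1256 + 24 = 1280.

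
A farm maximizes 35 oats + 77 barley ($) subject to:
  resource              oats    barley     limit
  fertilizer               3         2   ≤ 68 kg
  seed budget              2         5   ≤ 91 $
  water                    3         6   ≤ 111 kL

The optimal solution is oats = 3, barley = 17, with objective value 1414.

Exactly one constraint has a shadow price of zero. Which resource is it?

fertilizer: 43/68 (slack 25)
seed budget: 91/91 (binding)
water: 111/111 (binding)
By complementary slackness, a constraint with positive slack has shadow price 0 → fertilizer.

fertilizer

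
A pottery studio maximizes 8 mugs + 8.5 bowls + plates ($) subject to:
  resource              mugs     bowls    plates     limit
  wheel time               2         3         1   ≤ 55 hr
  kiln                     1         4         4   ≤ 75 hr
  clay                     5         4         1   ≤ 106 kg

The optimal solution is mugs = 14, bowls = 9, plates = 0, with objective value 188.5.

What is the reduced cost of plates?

Check each constraint at x*: wheel time 55/55 (tight); kiln 50/75 (slack 25); clay 106/106 (tight).
Slack constraints have shadow price 0 (complementary slackness).
From A_Bᵀ y = c: 2·y_wheel time + 5·y_clay = 8; 3·y_wheel time + 4·y_clay = 8.5.
Solving: y_wheel time = 1.5, y_clay = 1.
Reduced cost of plates: c₃ − yᵀa₃ = 1 − (1.5·1 + 1·1) = 1 − 2.5 = -1.5.

-1.5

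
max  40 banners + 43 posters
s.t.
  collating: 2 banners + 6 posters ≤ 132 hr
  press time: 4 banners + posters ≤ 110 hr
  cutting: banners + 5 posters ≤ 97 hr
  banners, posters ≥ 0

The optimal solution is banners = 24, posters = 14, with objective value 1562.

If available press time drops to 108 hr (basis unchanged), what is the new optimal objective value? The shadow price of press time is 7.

1548

Δb = -2, so new z* = 1562 + (7)·(-2) = 1562 − 14 = 1548.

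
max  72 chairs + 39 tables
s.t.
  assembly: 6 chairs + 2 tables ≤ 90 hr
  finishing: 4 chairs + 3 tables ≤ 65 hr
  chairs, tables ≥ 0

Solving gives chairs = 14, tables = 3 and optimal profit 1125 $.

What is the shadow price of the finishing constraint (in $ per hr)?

9

At the optimum: assembly uses 90 of 90 (binding); finishing uses 65 of 65 (binding).
Dual feasibility on the basic columns requires 6·y_assembly + 4·y_finishing = 72, 2·y_assembly + 3·y_finishing = 39.
Solving: y_assembly = 6, y_finishing = 9.
Shadow price of finishing = 9.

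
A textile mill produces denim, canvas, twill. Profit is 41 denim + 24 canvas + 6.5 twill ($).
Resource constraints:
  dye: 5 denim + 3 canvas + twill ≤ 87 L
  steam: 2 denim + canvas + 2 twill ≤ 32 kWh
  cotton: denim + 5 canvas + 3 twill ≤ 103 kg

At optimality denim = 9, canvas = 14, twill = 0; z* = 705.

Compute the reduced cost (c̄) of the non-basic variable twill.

Binding: dye and steam. Non-binding: cotton (24 unused).
Since cotton is not tight, its dual is 0.
The binding rows give the dual system: 5·y_dye + 2·y_steam = 41 and 3·y_dye + 1·y_steam = 24.
→ y_dye = 7 and y_steam = 3.
Reduced cost of twill: c₃ − yᵀa₃ = 6.5 − (7·1 + 3·2) = 6.5 − 13 = -6.5.

-6.5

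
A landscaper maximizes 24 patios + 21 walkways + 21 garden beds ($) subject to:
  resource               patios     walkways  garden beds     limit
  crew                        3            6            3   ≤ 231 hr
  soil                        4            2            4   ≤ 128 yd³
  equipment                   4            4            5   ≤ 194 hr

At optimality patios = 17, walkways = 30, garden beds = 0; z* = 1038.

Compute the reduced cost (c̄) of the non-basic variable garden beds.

-3

Check each constraint at x*: crew 231/231 (tight); soil 128/128 (tight); equipment 188/194 (slack 6).
By complementary slackness, y = 0 for the non-binding constraint.
Dual feasibility on the basic columns requires 3·y_crew + 4·y_soil = 24, 6·y_crew + 2·y_soil = 21.
→ y_crew = 2 and y_soil = 4.5.
Reduced cost of garden beds: c₃ − yᵀa₃ = 21 − (2·3 + 4.5·4) = 21 − 24 = -3.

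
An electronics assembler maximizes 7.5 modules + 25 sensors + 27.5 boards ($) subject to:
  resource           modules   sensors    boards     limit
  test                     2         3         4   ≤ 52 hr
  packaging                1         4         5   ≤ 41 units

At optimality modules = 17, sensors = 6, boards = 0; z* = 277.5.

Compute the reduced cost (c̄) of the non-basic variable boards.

Both test and packaging are binding at x*.
Dual feasibility on the basic columns requires 2·y_test + 1·y_packaging = 7.5, 3·y_test + 4·y_packaging = 25.
Solving: y_test = 1, y_packaging = 5.5.
Reduced cost of boards: c₃ − yᵀa₃ = 27.5 − (1·4 + 5.5·5) = 27.5 − 31.5 = -4.

-4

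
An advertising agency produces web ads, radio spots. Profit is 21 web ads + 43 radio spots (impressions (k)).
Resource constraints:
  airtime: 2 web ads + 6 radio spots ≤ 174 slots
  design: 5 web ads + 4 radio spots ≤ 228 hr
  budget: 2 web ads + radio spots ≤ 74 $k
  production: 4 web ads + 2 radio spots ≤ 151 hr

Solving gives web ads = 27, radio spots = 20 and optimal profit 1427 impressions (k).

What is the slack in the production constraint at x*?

production used = 4·27 + 2·20 = 148; slack = 151 − 148 = 3.

3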